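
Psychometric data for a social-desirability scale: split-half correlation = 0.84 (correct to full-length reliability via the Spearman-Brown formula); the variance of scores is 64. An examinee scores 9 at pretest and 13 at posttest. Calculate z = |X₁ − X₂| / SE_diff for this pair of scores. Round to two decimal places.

SD = √64 = 8.00000
r_full = 2·0.84 / (1 + 0.84) ≃ 0.91304
SEM = 8.00000 * √(1 − 0.91304) = 8.00000 * √0.08696 ≃ 8.00000 * 0.29488 ≃ 2.35907
Standard error of the difference = 2.35907·√2 ≃ 3.33623
z = 4 / 3.33623 ≃ 1.19896

1.20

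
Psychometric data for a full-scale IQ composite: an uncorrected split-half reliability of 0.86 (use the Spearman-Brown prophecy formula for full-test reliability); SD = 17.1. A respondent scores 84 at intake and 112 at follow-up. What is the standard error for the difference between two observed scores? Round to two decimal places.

r_full = 2·0.86 / (1 + 0.86) ≈ 0.9247
The standard error of measurement is 17.1000×√(1 − 0.9247) ≈ 17.1000×0.2744 ≈ 4.6914.
SE_diff = √2 × SEM ≈ 6.6347

6.63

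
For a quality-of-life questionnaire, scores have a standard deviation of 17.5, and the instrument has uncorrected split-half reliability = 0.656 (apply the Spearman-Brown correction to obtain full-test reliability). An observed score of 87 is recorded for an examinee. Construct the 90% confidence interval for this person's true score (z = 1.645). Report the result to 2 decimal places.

[73.88, 100.12]

Full-length reliability (Spearman-Brown) = 2(0.656)/(1+0.656) ≃ 0.792
SEM = 17.500*√(1 − 0.792) ≃ 7.976
Half-width = 1.645*7.976 ≃ 13.121
CI = 87 ± 13.121 → [73.879, 100.121]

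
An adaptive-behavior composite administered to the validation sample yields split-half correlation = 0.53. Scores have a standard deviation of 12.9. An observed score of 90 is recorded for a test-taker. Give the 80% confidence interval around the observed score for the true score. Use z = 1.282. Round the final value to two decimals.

[80.83, 99.17]

Full-length reliability (Spearman-Brown) = 2(0.53)/(1+0.53) ≈ 0.693
SEM = 12.900·√(1 − 0.693) ≈ 7.150
Margin = 1.282 · 7.150 ≈ 9.166
Interval: (80.834, 99.166)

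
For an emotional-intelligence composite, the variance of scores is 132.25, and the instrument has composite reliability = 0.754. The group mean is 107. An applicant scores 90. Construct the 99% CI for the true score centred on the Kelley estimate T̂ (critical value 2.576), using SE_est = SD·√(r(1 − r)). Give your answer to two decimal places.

[81.42, 106.94]

σ = 132.25^(1/2) = 11.50000
T̂ = r·X + (1 − r)·M = 0.75400*90 + 0.24600*107 = 67.86000 + 26.32200 ≈ 94.18200
SE_est = SD * √(r(1 − r)) = 11.50000 * √0.18548 ≈ 11.50000 * 0.43068 ≈ 4.95280
99% CI: 94.18200 ± 12.75842 ≈ (81.42358, 106.94042)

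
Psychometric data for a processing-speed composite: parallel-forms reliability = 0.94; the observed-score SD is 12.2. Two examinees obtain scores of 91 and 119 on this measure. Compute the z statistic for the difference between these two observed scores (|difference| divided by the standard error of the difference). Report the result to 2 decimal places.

6.63

SEM = 12.2000×√(1 − 0.9400) ≈ 2.9884
SE_diff = SEM × √2 ≈ 2.9884 × 1.4142 ≈ 4.2262
z = |91 − 119| / 4.2262 = 28 / 4.2262 ≈ 6.6253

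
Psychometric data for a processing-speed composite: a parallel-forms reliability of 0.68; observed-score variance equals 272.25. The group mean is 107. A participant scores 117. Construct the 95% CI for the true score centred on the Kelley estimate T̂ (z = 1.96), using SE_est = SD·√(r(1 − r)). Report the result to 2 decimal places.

[98.71, 128.89]

SD = √272.25 = 16.500
T̂ = r·X + (1 − r)·M = 0.680*117 + 0.320*107 = 79.560 + 34.240 ≈ 113.800
SE_est = 16.500*√(0.680*0.320) ≈ 7.697
CI = 113.800 ± 1.96 * 7.697 → [98.714, 128.886]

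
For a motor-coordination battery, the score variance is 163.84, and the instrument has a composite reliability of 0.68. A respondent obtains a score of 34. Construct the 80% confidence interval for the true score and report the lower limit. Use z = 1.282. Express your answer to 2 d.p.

24.72

σ = 163.84^(1/2) = 12.80000
The standard error of measurement is 12.80000×√(1 − 0.68000) ≈ 12.80000×0.56569 ≈ 7.24077.
Margin = 1.282 × 7.24077 ≈ 9.28267
Lower limit = 34 − 9.28267 ≈ 24.71733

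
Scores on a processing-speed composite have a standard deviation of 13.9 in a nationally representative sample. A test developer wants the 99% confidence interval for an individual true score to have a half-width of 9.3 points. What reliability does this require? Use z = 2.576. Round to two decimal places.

SEM needed = half-width / z = 9.3/2.576 ≈ 3.61025
Required reliability = 1 − (SEM/SD)² = 1 − 0.06746 ≈ 0.93254

0.93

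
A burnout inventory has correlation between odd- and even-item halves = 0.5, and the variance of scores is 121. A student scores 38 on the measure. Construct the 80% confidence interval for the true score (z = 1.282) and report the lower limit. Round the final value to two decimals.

σ = 121^(1/2) = 11.0000
r_full = 2·0.5 / (1 + 0.5) ≃ 0.6667
SEM = 11.0000 × √(1 − 0.6667) = 11.0000 × √0.3333 ≃ 11.0000 × 0.5774 ≃ 6.3509
1.282 × SEM ≃ 8.1418
Lower bound: 38 − 8.1418 = 29.8582

29.86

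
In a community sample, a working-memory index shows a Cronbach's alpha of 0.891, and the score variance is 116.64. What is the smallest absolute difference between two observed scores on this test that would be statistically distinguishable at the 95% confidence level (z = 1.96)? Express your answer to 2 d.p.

SD = √116.64 = 10.80000
SEM = 10.80000 × √(1 − 0.89100) = 10.80000 × √0.10900 ≈ 10.80000 × 0.33015 ≈ 3.56564
SE_diff = SEM × √2 ≈ 3.56564 × 1.41421 ≈ 5.04257
Minimum reliable difference = 1.96 × SE_diff ≈ 1.96 × 5.04257 ≈ 9.88344

9.88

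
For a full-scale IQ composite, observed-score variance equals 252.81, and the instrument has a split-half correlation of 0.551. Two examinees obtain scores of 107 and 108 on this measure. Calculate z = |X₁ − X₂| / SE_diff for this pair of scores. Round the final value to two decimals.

σ = 252.81^(1/2) = 15.9000
r_full = 2·0.551 / (1 + 0.551) ≈ 0.7105
SEM = 15.9000 × √(1 − 0.7105) = 15.9000 × √0.2895 ≈ 15.9000 × 0.5380 ≈ 8.5549
SE_diff = SEM × √2 ≈ 8.5549 × 1.4142 ≈ 12.0984
z = |107 − 108| / 12.0984 = 1 / 12.0984 ≈ 0.0827

0.08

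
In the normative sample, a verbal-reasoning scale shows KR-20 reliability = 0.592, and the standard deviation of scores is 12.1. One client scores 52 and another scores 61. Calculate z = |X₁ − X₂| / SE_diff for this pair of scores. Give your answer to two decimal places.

SEM = 12.1000 × √(1 − 0.5920) = 12.1000 × √0.4080 ≃ 12.1000 × 0.6387 ≃ 7.7289
Standard error of the difference = 7.7289·√2 ≃ 10.9303
z = |52 − 61| / 10.9303 = 9 / 10.9303 ≃ 0.8234

0.82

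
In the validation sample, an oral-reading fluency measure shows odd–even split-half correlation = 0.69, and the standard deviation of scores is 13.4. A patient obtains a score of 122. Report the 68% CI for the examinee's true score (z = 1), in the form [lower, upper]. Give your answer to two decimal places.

[116.26, 127.74]

Full-length reliability (Spearman-Brown) = 2(0.69)/(1+0.69) ≈ 0.81657
SEM = 13.40000 × √(1 − 0.81657) = 13.40000 × √0.18343 ≈ 13.40000 × 0.42829 ≈ 5.73908
1 × SEM ≈ 5.73908
Interval: (116.26092, 127.73908)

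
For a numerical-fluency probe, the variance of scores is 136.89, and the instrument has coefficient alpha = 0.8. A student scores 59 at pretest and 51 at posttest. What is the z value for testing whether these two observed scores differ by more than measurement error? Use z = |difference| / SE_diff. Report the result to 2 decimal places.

1.08

SD = √136.89 ≃ 11.700
The standard error of measurement is 11.700*√(1 − 0.800) ≃ 11.700*0.447 ≃ 5.232.
SE_diff = SEM * √2 ≃ 5.232 * 1.414 ≃ 7.400
z = |59 − 51| / 7.400 = 8 / 7.400 ≃ 1.081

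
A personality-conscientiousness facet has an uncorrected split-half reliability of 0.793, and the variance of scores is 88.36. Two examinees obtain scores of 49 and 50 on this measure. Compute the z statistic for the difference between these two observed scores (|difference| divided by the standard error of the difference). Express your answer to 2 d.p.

0.22

σ = 88.36^(1/2) = 9.40000
Spearman-Brown: r = 2(0.793) / (1 + 0.793) = 1.58600 / 1.79300 ≈ 0.88455
SEM = 9.40000*√(1 − 0.88455) ≈ 3.19391
Standard error of the difference = 3.19391·√2 ≈ 4.51687
z = 1 / 4.51687 ≈ 0.22139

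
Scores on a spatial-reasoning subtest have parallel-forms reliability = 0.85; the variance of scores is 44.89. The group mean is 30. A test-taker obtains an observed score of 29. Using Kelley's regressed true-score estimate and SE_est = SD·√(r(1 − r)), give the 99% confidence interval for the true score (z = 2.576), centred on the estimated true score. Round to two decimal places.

[22.99, 35.31]

SD = √44.89 = 6.70000
T̂ = r·X + (1 − r)·M = 0.85000*29 + 0.15000*30 = 24.65000 + 4.50000 ≈ 29.15000
SE_est = SD * √(r(1 − r)) = 6.70000 * √0.12750 ≈ 6.70000 * 0.35707 ≈ 2.39238
CI = 29.15000 ± 2.576 * 2.39238 → [22.98723, 35.31277]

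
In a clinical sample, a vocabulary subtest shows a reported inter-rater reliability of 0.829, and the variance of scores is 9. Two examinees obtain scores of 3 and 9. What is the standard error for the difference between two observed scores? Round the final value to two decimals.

1.75

σ = 9^(1/2) = 3.0000
SEM = 3.0000 * √(1 − 0.8290) = 3.0000 * √0.1710 ≃ 3.0000 * 0.4135 ≃ 1.2406
SE_diff = SEM * √2 ≃ 1.2406 * 1.4142 ≃ 1.7544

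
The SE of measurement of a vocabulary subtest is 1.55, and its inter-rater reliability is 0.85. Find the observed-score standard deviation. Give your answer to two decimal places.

4.00

σ = SEM·(1 − r)^(−1/2) ≃ 1.55×2.5820 ≃ 4.0021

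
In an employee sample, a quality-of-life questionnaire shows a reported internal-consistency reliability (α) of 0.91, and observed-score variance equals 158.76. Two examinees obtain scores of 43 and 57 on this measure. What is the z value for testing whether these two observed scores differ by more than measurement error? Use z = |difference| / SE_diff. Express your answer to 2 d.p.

σ = 158.76^(1/2) = 12.6000
SEM = 12.6000 * √(1 − 0.9100) = 12.6000 * √0.0900 ≃ 12.6000 * 0.3000 ≃ 3.7800
Standard error of the difference = 3.7800·√2 ≃ 5.3457
z = |43 − 57| / 5.3457 = 14 / 5.3457 ≃ 2.6189

2.62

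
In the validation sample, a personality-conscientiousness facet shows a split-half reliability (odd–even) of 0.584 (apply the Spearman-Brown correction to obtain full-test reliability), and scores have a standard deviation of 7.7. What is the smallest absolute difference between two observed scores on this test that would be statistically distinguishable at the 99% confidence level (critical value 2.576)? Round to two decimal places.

14.38

Spearman-Brown: r = 2(0.584) / (1 + 0.584) = 1.16800 / 1.58400 ≈ 0.73737
SEM = 7.70000 * √(1 − 0.73737) = 7.70000 * √0.26263 ≈ 7.70000 * 0.51247 ≈ 3.94602
SE_diff = √2 * SEM ≈ 5.58052
Minimum reliable difference = 2.576 * SE_diff ≈ 2.576 * 5.58052 ≈ 14.37542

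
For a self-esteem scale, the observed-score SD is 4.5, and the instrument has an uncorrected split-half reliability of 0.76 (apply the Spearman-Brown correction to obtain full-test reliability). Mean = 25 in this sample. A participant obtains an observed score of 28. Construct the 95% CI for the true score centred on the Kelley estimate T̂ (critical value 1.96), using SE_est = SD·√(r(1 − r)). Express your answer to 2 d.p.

Full-length reliability (Spearman-Brown) = 2(0.76)/(1+0.76) ≈ 0.864
T̂ = r·X + (1 − r)·M = 0.864*28 + 0.136*25 ≈ 24.182 + 3.409 ≈ 27.591
SE_est = SD * √(r(1 − r)) = 4.500 * √0.118 ≈ 4.500 * 0.343 ≈ 1.544
CI = 27.591 ± 1.96 * 1.544 → [24.564, 30.618]

[24.56, 30.62]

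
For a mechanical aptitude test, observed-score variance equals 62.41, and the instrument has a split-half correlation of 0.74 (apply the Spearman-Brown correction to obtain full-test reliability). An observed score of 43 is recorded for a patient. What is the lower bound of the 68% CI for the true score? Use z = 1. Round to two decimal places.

39.95

SD = √62.41 ≈ 7.900
Full-length reliability (Spearman-Brown) = 2(0.74)/(1+0.74) ≈ 0.851
SEM = 7.900 · √(1 − 0.851) = 7.900 · √0.149 ≈ 7.900 · 0.387 ≈ 3.054
Half-width = 1·3.054 ≈ 3.054
Lower bound: 43 − 3.054 = 39.946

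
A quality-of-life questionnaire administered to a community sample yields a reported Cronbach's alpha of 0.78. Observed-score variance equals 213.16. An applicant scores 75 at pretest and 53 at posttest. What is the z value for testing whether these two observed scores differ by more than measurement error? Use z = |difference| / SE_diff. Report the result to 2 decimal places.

2.27

SD = √213.16 = 14.6000
The standard error of measurement is 14.6000×√(1 − 0.7800) ≈ 14.6000×0.4690 ≈ 6.8480.
SE_diff = SEM × √2 ≈ 6.8480 × 1.4142 ≈ 9.6845
z = 22 / 9.6845 ≈ 2.2717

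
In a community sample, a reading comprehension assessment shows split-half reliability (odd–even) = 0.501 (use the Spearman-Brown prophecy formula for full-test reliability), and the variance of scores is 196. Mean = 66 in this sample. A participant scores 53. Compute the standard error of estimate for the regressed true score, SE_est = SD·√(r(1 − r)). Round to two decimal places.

σ = 196^(1/2) = 14.0000
Full-length reliability (Spearman-Brown) = 2(0.501)/(1+0.501) ≈ 0.6676
SE_est = SD * √(r(1 − r)) = 14.0000 * √0.2219 ≈ 14.0000 * 0.4711 ≈ 6.5953

6.60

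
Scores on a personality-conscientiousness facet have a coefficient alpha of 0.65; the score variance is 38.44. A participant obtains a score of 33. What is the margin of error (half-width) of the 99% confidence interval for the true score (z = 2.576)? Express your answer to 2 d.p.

σ = 38.44^(1/2) = 6.2000
SEM = 6.2000*√(1 − 0.6500) ≃ 3.6680
Half-width = 2.576*3.6680 ≃ 9.4487

9.45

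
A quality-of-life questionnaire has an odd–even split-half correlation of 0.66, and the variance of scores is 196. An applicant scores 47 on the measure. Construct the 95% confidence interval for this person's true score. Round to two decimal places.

[34.58, 59.42]

SD = √196 ≈ 14.000
r_full = 2·0.66 / (1 + 0.66) ≈ 0.795
SEM = 14.000×√(1 − 0.795) ≈ 6.336
Margin = 1.96 × 6.336 ≈ 12.419
CI = 47 ± 12.419 → [34.581, 59.419]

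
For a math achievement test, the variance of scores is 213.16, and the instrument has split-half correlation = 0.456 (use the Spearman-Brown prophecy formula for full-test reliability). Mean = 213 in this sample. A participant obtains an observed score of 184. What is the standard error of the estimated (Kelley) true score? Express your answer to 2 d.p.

7.06

σ = 213.16^(1/2) = 14.6000
r_full = 2·0.456 / (1 + 0.456) ≈ 0.6264
SE_est = SD * √(r(1 − r)) = 14.6000 * √0.2340 ≈ 14.6000 * 0.4838 ≈ 7.0630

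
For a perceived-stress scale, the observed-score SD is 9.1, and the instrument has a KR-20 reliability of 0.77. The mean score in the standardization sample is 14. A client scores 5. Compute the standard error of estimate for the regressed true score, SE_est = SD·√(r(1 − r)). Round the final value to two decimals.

SE_est = SD × √(r(1 − r)) = 9.1000 × √0.1771 ≃ 9.1000 × 0.4208 ≃ 3.8296

3.83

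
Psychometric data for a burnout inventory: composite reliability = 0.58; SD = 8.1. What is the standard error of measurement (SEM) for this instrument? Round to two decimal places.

5.25

The standard error of measurement is 8.10000×√(1 − 0.58000) ≈ 8.10000×0.64807 ≈ 5.24940.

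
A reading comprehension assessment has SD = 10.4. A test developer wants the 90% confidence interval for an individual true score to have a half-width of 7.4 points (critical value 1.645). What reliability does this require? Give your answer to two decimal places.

0.81

Required SEM = 7.4 / 1.645 ≃ 4.4985
r = 1 − (4.4985/10.4)² ≃ 1 − 0.1871 ≃ 0.8129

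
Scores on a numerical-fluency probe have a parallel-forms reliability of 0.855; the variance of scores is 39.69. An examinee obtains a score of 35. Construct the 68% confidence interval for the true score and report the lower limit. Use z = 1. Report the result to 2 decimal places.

32.60

σ = 39.69^(1/2) = 6.300
SEM = 6.300*√(1 − 0.855) ≈ 2.399
Margin = 1 * 2.399 ≈ 2.399
Lower bound: 35 − 2.399 = 32.601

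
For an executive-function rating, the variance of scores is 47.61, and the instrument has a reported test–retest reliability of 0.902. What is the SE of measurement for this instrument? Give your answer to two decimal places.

2.16

σ = 47.61^(1/2) = 6.9000
SEM = 6.9000·√(1 − 0.9020) ≈ 2.1600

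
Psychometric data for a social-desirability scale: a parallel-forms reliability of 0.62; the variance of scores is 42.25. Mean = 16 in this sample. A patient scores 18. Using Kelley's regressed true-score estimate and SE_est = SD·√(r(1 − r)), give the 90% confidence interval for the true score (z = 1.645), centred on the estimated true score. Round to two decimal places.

SD = √42.25 = 6.500
Estimated true score = 0.620×18 + (1 − 0.620)×16 ≈ 17.240
SE_est = 6.500×√(0.620×0.380) ≈ 3.155
CI = 17.240 ± 1.645 × 3.155 → [12.050, 22.430]

[12.05, 22.43]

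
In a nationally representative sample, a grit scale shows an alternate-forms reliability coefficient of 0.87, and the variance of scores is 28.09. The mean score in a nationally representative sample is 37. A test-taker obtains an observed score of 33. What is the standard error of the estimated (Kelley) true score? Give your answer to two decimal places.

1.78

σ = 28.09^(1/2) = 5.300
SE_est = 5.300·√[r(1 − r)] ≈ 1.782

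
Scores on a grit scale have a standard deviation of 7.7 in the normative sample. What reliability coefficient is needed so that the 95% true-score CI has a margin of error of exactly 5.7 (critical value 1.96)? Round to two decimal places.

0.86

SEM needed = half-width / z = 5.7/1.96 ≈ 2.908
r = 1 − (SEM / SD)² = 1 − (2.908 / 7.7)² ≈ 1 − 0.143 ≈ 0.857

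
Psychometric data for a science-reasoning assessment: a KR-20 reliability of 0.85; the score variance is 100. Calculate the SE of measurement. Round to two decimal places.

SD = √100 = 10.000
SEM = 10.000 × √(1 − 0.850) = 10.000 × √0.150 ≃ 10.000 × 0.387 ≃ 3.873

3.87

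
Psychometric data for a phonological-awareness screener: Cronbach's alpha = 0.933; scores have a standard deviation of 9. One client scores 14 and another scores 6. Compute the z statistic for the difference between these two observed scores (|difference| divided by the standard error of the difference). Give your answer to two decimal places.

SEM = 9.000 · √(1 − 0.933) = 9.000 · √0.067 ≃ 9.000 · 0.259 ≃ 2.330
SE_diff = SEM · √2 ≃ 2.330 · 1.414 ≃ 3.295
z = 8 / 3.295 ≃ 2.428

2.43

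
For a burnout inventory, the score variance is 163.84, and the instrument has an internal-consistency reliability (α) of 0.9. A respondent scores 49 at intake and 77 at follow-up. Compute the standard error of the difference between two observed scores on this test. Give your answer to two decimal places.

SD = √163.84 = 12.800
SEM = 12.800 * √(1 − 0.900) = 12.800 * √0.100 ≃ 12.800 * 0.316 ≃ 4.048
SE_diff = SEM * √2 ≃ 4.048 * 1.414 ≃ 5.724

5.72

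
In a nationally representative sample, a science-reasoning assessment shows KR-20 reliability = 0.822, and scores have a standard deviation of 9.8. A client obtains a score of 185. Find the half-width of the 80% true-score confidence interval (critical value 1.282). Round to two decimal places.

5.30

The standard error of measurement is 9.8000·√(1 − 0.8220) ≈ 9.8000·0.4219 ≈ 4.1346.
Margin = 1.282 · 4.1346 ≈ 5.3006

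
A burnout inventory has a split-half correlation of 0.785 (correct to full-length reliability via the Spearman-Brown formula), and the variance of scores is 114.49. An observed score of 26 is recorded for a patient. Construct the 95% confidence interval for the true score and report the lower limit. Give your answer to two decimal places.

SD = √114.49 = 10.700
Spearman-Brown: r = 2(0.785) / (1 + 0.785) = 1.570 / 1.785 ≈ 0.880
SEM = 10.700 × √(1 − 0.880) = 10.700 × √0.120 ≈ 10.700 × 0.347 ≈ 3.714
Half-width = 1.96×3.714 ≈ 7.278
Lower bound: 26 − 7.278 = 18.722

18.72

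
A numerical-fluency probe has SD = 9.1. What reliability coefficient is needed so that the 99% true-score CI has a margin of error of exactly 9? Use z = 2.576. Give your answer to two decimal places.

SEM needed = half-width / z = 9/2.576 ≈ 3.4938
Required reliability = 1 − (SEM/SD)² = 1 − 0.1474 ≈ 0.8526

0.85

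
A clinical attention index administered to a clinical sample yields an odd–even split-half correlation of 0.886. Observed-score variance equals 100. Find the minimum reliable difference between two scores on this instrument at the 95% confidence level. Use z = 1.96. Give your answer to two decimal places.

SD = √100 = 10.0000
r_full = 2·0.886 / (1 + 0.886) ≈ 0.9396
SEM = 10.0000*√(1 − 0.9396) ≈ 2.4586
Standard error of the difference = 2.4586·√2 ≈ 3.4769
Smallest detectable difference = 1.96*3.4769 ≈ 6.8148

6.81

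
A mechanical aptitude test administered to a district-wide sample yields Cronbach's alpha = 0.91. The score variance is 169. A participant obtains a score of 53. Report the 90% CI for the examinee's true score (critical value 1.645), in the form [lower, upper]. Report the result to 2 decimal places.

[46.58, 59.42]

SD = √169 ≈ 13.000
SEM = 13.000 * √(1 − 0.910) = 13.000 * √0.090 ≈ 13.000 * 0.300 ≈ 3.900
Margin = 1.645 * 3.900 ≈ 6.415
CI = 53 ± 6.415 → [46.584, 59.416]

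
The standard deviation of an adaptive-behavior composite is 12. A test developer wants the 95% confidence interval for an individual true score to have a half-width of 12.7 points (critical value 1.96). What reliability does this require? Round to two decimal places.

0.71

SEM needed = half-width / z = 12.7/1.96 ≈ 6.480
r = 1 − (SEM / SD)² = 1 − (6.480 / 12)² ≈ 1 − 0.292 ≈ 0.708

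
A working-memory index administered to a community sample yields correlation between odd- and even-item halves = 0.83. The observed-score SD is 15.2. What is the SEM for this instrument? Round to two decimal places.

4.63

Spearman-Brown: r = 2(0.83) / (1 + 0.83) = 1.66000 / 1.83000 ≃ 0.90710
SEM = 15.20000 × √(1 − 0.90710) = 15.20000 × √0.09290 ≃ 15.20000 × 0.30479 ≃ 4.63279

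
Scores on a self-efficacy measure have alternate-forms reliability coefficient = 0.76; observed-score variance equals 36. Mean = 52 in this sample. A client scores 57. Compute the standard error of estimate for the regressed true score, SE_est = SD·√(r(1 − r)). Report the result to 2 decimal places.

SD = √36 ≈ 6.000
SE_est = SD · √(r(1 − r)) = 6.000 · √0.182 ≈ 6.000 · 0.427 ≈ 2.562

2.56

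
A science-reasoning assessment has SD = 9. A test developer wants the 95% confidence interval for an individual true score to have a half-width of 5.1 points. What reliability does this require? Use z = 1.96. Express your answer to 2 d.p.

Required SEM = 5.1 / 1.96 ≃ 2.6020
r = 1 − (SEM / SD)² = 1 − (2.6020 / 9)² ≃ 1 − 0.0836 ≃ 0.9164

0.92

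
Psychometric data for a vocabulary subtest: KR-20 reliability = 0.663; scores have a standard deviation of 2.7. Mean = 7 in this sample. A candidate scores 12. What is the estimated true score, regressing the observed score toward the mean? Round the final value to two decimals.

T̂ = 0.66300(12) + 0.33700(7) ≈ 10.31500

10.32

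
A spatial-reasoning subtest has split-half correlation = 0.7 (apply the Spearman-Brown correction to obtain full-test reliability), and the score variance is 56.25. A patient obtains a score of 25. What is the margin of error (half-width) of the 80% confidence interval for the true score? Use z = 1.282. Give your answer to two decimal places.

4.04

σ = 56.25^(1/2) = 7.500
Spearman-Brown: r = 2(0.7) / (1 + 0.7) = 1.400 / 1.700 ≈ 0.824
SEM = 7.500 * √(1 − 0.824) = 7.500 * √0.176 ≈ 7.500 * 0.420 ≈ 3.151
Half-width = 1.282*3.151 ≈ 4.039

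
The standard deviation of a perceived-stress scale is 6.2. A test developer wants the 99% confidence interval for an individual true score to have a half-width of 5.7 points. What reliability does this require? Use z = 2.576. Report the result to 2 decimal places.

0.87

SEM needed = half-width / z = 5.7/2.576 ≈ 2.21273
r = 1 − (2.21273/6.2)² ≈ 1 − 0.12737 ≈ 0.87263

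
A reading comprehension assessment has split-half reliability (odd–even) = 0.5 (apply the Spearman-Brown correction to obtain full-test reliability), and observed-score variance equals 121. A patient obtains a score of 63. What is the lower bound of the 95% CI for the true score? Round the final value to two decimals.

SD = √121 ≈ 11.0000
r_full = 2·0.5 / (1 + 0.5) ≈ 0.6667
SEM = 11.0000*√(1 − 0.6667) ≈ 6.3509
Margin = 1.96 * 6.3509 ≈ 12.4477
Lower limit = 63 − 12.4477 ≈ 50.5523

50.55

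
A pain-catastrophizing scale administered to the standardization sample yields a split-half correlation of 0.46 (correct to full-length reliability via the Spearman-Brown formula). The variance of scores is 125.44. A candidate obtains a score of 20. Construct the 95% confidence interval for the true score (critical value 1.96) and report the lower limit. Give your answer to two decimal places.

SD = √125.44 = 11.2000
Full-length reliability (Spearman-Brown) = 2(0.46)/(1+0.46) ≈ 0.6301
SEM = 11.2000×√(1 − 0.6301) ≈ 6.8114
Half-width = 1.96×6.8114 ≈ 13.3504
Lower bound: 20 − 13.3504 = 6.6496

6.65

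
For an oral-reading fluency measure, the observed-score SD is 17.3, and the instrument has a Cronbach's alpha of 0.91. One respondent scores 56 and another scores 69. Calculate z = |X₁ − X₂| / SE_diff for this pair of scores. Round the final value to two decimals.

1.77

SEM = 17.300 * √(1 − 0.910) = 17.300 * √0.090 ≈ 17.300 * 0.300 ≈ 5.190
Standard error of the difference = 5.190·√2 ≈ 7.340
z = 13 / 7.340 ≈ 1.771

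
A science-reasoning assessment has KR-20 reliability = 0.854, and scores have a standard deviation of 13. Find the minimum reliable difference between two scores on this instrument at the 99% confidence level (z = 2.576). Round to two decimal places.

18.10

SEM = 13.0000 × √(1 − 0.8540) = 13.0000 × √0.1460 ≃ 13.0000 × 0.3821 ≃ 4.9673
Standard error of the difference = 4.9673·√2 ≃ 7.0248
Minimum reliable difference = 2.576 × SE_diff ≃ 2.576 × 7.0248 ≃ 18.0959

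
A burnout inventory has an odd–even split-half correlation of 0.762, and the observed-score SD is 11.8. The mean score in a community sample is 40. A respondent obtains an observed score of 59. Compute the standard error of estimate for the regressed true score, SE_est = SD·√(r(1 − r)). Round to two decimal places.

4.03

Full-length reliability (Spearman-Brown) = 2(0.762)/(1+0.762) ≃ 0.86493
SE_est = SD × √(r(1 − r)) = 11.80000 × √0.11683 ≃ 11.80000 × 0.34180 ≃ 4.03327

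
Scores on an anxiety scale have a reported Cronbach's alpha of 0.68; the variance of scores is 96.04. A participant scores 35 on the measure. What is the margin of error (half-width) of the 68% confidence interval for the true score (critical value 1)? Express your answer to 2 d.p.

5.54

SD = √96.04 ≃ 9.800
SEM = 9.800 * √(1 − 0.680) = 9.800 * √0.320 ≃ 9.800 * 0.566 ≃ 5.544
Margin = 1 * 5.544 ≃ 5.544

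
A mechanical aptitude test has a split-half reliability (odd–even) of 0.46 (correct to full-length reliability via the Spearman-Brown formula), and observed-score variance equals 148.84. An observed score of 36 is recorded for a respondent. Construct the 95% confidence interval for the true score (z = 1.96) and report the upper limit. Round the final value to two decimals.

50.54

SD = √148.84 ≈ 12.20000
Spearman-Brown: r = 2(0.46) / (1 + 0.46) = 0.92000 / 1.46000 ≈ 0.63014
The standard error of measurement is 12.20000·√(1 − 0.63014) ≈ 12.20000·0.60816 ≈ 7.41960.
Margin = 1.96 · 7.41960 ≈ 14.54241
Upper limit = 36 + 14.54241 ≈ 50.54241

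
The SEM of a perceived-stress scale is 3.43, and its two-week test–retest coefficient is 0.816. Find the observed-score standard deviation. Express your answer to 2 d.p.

8.00

SD = 3.43 / √(1 − 0.816) ≈ 7.996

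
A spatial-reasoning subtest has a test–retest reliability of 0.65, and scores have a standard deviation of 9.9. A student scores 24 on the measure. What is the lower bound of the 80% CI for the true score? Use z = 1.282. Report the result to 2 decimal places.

The standard error of measurement is 9.9000×√(1 − 0.6500) ≃ 9.9000×0.5916 ≃ 5.8569.
Half-width = 1.282×5.8569 ≃ 7.5086
Lower bound: 24 − 7.5086 = 16.4914

16.49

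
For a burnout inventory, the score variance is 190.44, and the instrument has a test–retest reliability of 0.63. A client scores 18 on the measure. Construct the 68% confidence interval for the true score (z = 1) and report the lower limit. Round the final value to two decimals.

SD = √190.44 = 13.80000
SEM = 13.80000 * √(1 − 0.63000) = 13.80000 * √0.37000 ≈ 13.80000 * 0.60828 ≈ 8.39421
1 * SEM ≈ 8.39421
Lower limit = 18 − 8.39421 ≈ 9.60579

9.61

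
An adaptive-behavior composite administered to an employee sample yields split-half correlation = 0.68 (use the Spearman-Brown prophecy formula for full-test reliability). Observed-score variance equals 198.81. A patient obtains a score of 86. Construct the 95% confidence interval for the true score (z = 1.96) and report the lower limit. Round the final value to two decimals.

73.94

SD = √198.81 = 14.1000
r_full = 2·0.68 / (1 + 0.68) ≈ 0.8095
SEM = 14.1000 × √(1 − 0.8095) = 14.1000 × √0.1905 ≈ 14.1000 × 0.4364 ≈ 6.1537
Half-width = 1.96×6.1537 ≈ 12.0613
Lower limit = 86 − 12.0613 ≈ 73.9387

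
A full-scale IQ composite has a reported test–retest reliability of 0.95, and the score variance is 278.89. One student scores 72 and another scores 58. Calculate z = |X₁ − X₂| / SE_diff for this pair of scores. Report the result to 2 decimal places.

σ = 278.89^(1/2) = 16.70000
SEM = 16.70000·√(1 − 0.95000) ≈ 3.73423
SE_diff = SEM · √2 ≈ 3.73423 · 1.41421 ≈ 5.28100
z = |72 − 58| / 5.28100 = 14 / 5.28100 ≈ 2.65101

2.65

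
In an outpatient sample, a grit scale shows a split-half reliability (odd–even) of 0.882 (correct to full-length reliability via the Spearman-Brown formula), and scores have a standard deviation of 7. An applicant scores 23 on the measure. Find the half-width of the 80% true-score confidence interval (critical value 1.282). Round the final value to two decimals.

2.25

r_full = 2·0.882 / (1 + 0.882) ≈ 0.93730
The standard error of measurement is 7.00000*√(1 − 0.93730) ≈ 7.00000*0.25040 ≈ 1.75279.
Margin = 1.282 * 1.75279 ≈ 2.24707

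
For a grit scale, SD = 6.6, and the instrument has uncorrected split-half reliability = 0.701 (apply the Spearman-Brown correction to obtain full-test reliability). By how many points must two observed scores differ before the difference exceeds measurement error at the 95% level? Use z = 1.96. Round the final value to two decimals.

r_full = 2·0.701 / (1 + 0.701) ≈ 0.8242
SEM = 6.6000·√(1 − 0.8242) ≈ 2.7671
SE_diff = SEM · √2 ≈ 2.7671 · 1.4142 ≈ 3.9133
Smallest detectable difference = 1.96·3.9133 ≈ 7.6701

7.67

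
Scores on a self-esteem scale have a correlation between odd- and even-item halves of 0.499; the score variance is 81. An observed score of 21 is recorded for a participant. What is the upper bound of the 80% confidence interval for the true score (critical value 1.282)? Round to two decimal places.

SD = √81 = 9.0000
Full-length reliability (Spearman-Brown) = 2(0.499)/(1+0.499) ≈ 0.6658
SEM = 9.0000 * √(1 − 0.6658) = 9.0000 * √0.3342 ≈ 9.0000 * 0.5781 ≈ 5.2031
Half-width = 1.282*5.2031 ≈ 6.6703
Upper bound: 21 + 6.6703 = 27.6703

27.67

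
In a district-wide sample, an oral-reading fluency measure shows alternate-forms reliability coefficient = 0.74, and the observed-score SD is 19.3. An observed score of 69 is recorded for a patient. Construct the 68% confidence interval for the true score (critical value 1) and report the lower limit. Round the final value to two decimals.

59.16

SEM = 19.3000 · √(1 − 0.7400) = 19.3000 · √0.2600 ≃ 19.3000 · 0.5099 ≃ 9.8411
Half-width = 1·9.8411 ≃ 9.8411
Lower limit = 69 − 9.8411 ≃ 59.1589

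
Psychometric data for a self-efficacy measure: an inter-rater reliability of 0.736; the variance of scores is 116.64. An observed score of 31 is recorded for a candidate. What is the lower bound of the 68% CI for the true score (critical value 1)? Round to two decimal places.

25.45

SD = √116.64 ≃ 10.80000
SEM = 10.80000·√(1 − 0.73600) ≃ 5.54914
Half-width = 1·5.54914 ≃ 5.54914
Lower bound: 31 − 5.54914 = 25.45086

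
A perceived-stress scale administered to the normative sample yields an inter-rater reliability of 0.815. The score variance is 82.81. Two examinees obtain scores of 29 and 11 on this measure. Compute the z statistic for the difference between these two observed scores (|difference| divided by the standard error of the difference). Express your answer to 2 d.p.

σ = 82.81^(1/2) = 9.100
SEM = 9.100 · √(1 − 0.815) = 9.100 · √0.185 ≈ 9.100 · 0.430 ≈ 3.914
SE_diff = √2 · SEM ≈ 5.535
z = |29 − 11| / 5.535 = 18 / 5.535 ≈ 3.252

3.25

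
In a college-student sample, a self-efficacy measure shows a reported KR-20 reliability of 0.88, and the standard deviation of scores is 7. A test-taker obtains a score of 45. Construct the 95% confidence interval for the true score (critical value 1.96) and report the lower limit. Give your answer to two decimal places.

SEM = 7.00000·√(1 − 0.88000) ≃ 2.42487
Margin = 1.96 · 2.42487 ≃ 4.75275
Lower limit = 45 − 4.75275 ≃ 40.24725

40.25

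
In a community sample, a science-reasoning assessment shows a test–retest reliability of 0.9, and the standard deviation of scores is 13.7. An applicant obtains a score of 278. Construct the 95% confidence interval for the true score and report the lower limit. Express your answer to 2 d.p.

SEM = 13.700×√(1 − 0.900) ≈ 4.332
Margin = 1.96 × 4.332 ≈ 8.491
Lower limit = 278 − 8.491 ≈ 269.509

269.51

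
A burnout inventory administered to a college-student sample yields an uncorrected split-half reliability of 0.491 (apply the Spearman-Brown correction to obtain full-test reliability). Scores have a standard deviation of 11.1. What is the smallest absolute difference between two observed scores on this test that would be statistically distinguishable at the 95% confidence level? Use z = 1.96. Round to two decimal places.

17.98

Spearman-Brown: r = 2(0.491) / (1 + 0.491) = 0.982 / 1.491 ≃ 0.659
SEM = 11.100·√(1 − 0.659) ≃ 6.485
Standard error of the difference = 6.485·√2 ≃ 9.172
Minimum reliable difference = 1.96 · SE_diff ≃ 1.96 · 9.172 ≃ 17.977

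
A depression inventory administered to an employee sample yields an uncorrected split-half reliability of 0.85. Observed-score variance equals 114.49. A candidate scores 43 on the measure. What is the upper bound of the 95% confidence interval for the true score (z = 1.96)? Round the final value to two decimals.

48.97

SD = √114.49 ≃ 10.7000
Full-length reliability (Spearman-Brown) = 2(0.85)/(1+0.85) ≃ 0.9189
SEM = 10.7000·√(1 − 0.9189) ≃ 3.0468
1.96 · SEM ≃ 5.9717
Upper bound: 43 + 5.9717 = 48.9717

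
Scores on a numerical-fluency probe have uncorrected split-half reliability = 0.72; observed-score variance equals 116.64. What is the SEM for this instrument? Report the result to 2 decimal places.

σ = 116.64^(1/2) = 10.800
Spearman-Brown: r = 2(0.72) / (1 + 0.72) = 1.440 / 1.720 ≈ 0.837
SEM = 10.800 · √(1 − 0.837) = 10.800 · √0.163 ≈ 10.800 · 0.403 ≈ 4.358

4.36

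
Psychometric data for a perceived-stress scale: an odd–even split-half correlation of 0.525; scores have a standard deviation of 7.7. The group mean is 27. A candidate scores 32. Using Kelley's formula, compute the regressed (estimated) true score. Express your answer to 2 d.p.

30.44

r_full = 2·0.525 / (1 + 0.525) ≈ 0.6885
Estimated true score = 0.6885×32 + (1 − 0.6885)×27 ≈ 30.4426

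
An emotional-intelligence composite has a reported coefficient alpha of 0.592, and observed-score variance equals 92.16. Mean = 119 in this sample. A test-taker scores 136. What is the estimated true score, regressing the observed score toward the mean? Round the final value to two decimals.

T̂ = 0.5920(136) + 0.4080(119) ≃ 129.0640

129.06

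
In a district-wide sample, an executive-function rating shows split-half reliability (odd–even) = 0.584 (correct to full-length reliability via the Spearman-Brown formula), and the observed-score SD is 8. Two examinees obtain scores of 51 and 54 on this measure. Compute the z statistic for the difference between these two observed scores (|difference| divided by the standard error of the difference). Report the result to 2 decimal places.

Spearman-Brown: r = 2(0.584) / (1 + 0.584) = 1.1680 / 1.5840 ≈ 0.7374
SEM = 8.0000*√(1 − 0.7374) ≈ 4.0998
SE_diff = √2 * SEM ≈ 5.7979
z = |51 − 54| / 5.7979 = 3 / 5.7979 ≈ 0.5174

0.52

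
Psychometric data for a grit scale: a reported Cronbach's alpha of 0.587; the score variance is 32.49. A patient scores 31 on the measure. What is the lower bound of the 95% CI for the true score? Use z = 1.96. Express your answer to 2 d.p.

23.82

SD = √32.49 ≈ 5.7000
SEM = 5.7000 × √(1 − 0.5870) = 5.7000 × √0.4130 ≈ 5.7000 × 0.6427 ≈ 3.6631
1.96 × SEM ≈ 7.1797
Lower bound: 31 − 7.1797 = 23.8203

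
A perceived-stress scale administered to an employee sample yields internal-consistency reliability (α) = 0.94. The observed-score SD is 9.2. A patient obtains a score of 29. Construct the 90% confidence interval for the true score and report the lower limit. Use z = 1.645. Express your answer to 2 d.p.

The standard error of measurement is 9.200·√(1 − 0.940) ≃ 9.200·0.245 ≃ 2.254.
1.645 · SEM ≃ 3.707
Lower bound: 29 − 3.707 = 25.293

25.29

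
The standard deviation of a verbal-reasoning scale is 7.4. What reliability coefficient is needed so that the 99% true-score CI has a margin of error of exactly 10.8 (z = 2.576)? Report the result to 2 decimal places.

SEM needed = half-width / z = 10.8/2.576 ≃ 4.193
r = 1 − (4.193/7.4)² ≃ 1 − 0.321 ≃ 0.679

0.68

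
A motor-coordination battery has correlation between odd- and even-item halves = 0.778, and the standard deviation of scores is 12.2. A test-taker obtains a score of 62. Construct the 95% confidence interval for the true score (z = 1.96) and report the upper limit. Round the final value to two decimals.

70.45

Full-length reliability (Spearman-Brown) = 2(0.778)/(1+0.778) ≈ 0.875
SEM = 12.200×√(1 − 0.875) ≈ 4.311
Half-width = 1.96×4.311 ≈ 8.449
Upper bound: 62 + 8.449 = 70.449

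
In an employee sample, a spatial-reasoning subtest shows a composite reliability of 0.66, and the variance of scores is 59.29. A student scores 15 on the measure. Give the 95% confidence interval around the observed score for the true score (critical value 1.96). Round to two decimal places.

SD = √59.29 = 7.70000
SEM = 7.70000 × √(1 − 0.66000) = 7.70000 × √0.34000 ≃ 7.70000 × 0.58310 ≃ 4.48983
Margin = 1.96 × 4.48983 ≃ 8.80007
Interval: (6.19993, 23.80007)

[6.20, 23.80]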